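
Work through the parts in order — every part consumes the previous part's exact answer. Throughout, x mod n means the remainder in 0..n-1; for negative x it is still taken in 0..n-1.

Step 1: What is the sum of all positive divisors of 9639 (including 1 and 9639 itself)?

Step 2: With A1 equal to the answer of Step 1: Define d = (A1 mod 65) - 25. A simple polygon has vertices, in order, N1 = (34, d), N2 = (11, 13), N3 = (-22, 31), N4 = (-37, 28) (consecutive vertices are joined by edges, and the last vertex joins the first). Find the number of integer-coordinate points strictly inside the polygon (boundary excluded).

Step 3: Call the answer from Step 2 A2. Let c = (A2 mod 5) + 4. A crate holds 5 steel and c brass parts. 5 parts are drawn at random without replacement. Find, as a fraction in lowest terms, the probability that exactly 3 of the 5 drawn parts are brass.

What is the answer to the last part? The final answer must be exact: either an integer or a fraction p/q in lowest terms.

20/63

Step 1: 9639 = 3^4 * 7 * 17; sigma = (1 + 3 + 9 + 27 + 81) * (1 + 7) * (1 + 17) = 121 * 8 * 18 = 17424; answer 17424
Step 2: A1 = 17424; d = -21; cross terms: (34*13 - 11*-21)=673, (11*31 - -22*13)=627, (-22*28 - -37*31)=531, (-37*-21 - 34*28)=-175; twice the area = |1656| = 1656; area = 828; boundary points = 1 + 3 + 3 + 1 = 8; strictly interior points = area - boundary/2 + 1 = 825; answer 825
Step 3: A2 = 825; c = 4; total draws C(9,5) = 126; favorable C(4,3)*C(5,2) = 40; P = 20/63; answer 20/63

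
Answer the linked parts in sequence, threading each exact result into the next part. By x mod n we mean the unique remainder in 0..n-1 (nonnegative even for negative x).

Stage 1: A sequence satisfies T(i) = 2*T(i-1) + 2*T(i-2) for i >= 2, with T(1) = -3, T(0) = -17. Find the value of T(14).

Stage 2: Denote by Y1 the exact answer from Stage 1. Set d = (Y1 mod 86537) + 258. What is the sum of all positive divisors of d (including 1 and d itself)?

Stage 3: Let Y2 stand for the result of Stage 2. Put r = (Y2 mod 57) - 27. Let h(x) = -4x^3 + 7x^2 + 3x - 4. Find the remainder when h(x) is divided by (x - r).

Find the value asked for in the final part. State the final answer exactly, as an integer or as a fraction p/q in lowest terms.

Stage 1: T(2) = 2*(-3) + 2*(-17) = -40; iterating: T(2)=-40, T(3)=-86, T(4)=-252, T(5)=-676, T(6)=-1856, T(7)=-5064, T(8)=-13840, T(9)=-37808, T(10)=-103296, T(11)=-282208, T(12)=-771008, T(13)=-2106432, T(14)=-5754880; answer -5754880
Stage 2: Y1 = -5754880; d = 43357; 43357 = 191 * 227; sigma = (1 + 191) * (1 + 227) = 192 * 228 = 43776; answer 43776
Stage 3: Y2 = 43776; r = -27; remainder = value at the root: -4*(-27)^3 + 7*(-27)^2 + 3*(-27)^1 - 4 = (78732) + (5103) + (-81) + (-4) = 83750; answer 83750

83750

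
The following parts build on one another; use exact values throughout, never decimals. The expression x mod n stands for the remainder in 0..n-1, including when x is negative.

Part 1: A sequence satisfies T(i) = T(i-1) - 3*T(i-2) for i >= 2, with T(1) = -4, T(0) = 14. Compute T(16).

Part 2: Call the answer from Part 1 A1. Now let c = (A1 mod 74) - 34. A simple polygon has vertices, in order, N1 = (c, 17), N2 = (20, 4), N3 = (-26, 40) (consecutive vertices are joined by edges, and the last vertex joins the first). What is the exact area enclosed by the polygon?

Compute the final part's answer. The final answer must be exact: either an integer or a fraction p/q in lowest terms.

263

Part 1: T(2) = 1*(-4) - 3*(14) = -46; iterating: T(2)=-46, T(3)=-34, T(4)=104, T(5)=206, T(6)=-106, T(7)=-724, T(8)=-406, T(9)=1766, T(10)=2984, T(11)=-2314, T(12)=-11266, T(13)=-4324, T(14)=29474, T(15)=42446, T(16)=-45976; answer -45976
Part 2: A1 = -45976; c = 18; cross terms: (18*4 - 20*17)=-268, (20*40 - -26*4)=904, (-26*17 - 18*40)=-1162; twice the area = |-526| = 526; area = 263; answer 263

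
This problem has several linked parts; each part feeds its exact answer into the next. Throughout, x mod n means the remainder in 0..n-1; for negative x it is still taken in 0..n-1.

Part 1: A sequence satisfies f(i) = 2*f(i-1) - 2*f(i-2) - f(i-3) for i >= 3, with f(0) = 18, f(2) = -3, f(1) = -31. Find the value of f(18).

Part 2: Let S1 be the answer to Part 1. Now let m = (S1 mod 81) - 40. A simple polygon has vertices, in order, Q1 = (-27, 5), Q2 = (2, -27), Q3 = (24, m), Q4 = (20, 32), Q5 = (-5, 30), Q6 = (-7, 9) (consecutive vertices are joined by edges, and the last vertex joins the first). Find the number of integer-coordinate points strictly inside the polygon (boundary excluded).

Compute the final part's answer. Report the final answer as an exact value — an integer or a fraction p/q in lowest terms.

Part 1: f(3) = 2*(-3) - 2*(-31) - 1*(18) = 38; iterating: f(3)=38, f(4)=113, f(5)=153, f(6)=42, f(7)=-335, f(8)=-907, f(9)=-1186, f(10)=-223, f(11)=2833, f(12)=7298, f(13)=9153, f(14)=877, f(15)=-23850, f(16)=-58607, f(17)=-70391, f(18)=282; answer 282
Part 2: S1 = 282; m = -1; cross terms: (-27*-27 - 2*5)=719, (2*-1 - 24*-27)=646, (24*32 - 20*-1)=788, (20*30 - -5*32)=760, (-5*9 - -7*30)=165, (-7*5 - -27*9)=208; twice the area = |3286| = 3286; area = 1643; boundary points = 1 + 2 + 1 + 1 + 1 + 4 = 10; strictly interior points = area - boundary/2 + 1 = 1639; answer 1639

1639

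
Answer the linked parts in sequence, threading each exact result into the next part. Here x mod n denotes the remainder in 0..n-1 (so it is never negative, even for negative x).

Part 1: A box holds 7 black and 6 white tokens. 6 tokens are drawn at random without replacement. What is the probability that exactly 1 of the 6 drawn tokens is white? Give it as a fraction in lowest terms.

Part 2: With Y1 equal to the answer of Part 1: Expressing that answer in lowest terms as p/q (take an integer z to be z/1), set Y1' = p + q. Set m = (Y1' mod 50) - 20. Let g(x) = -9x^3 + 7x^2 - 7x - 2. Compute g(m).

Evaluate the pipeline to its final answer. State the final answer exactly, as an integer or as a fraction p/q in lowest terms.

21045

Part 1: total draws C(13,6) = 1716; favorable C(6,1)*C(7,5) = 126; P = 21/286; answer 21/286
Part 2: Y1 = 21/286; threaded value p + q = 307; m = -13; -9*(-13)^3 + 7*(-13)^2 - 7*(-13)^1 - 2 = (19773) + (1183) + (91) + (-2) = 21045; answer 21045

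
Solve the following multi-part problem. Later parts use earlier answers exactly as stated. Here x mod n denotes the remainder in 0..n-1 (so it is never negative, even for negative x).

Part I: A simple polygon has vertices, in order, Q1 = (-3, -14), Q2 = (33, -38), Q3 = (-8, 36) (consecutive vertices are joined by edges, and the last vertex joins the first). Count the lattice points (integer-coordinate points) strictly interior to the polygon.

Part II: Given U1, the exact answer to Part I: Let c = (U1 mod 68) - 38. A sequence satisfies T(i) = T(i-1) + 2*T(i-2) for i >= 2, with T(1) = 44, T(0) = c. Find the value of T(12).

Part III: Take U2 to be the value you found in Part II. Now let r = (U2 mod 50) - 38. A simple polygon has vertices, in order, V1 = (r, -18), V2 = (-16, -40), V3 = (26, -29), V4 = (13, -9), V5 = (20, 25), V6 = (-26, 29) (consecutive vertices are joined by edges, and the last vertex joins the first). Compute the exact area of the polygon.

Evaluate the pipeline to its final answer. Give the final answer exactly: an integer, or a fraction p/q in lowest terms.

2816

Part I: cross terms: (-3*-38 - 33*-14)=576, (33*36 - -8*-38)=884, (-8*-14 - -3*36)=220; twice the area = |1680| = 1680; area = 840; boundary points = 12 + 1 + 5 = 18; strictly interior points = area - boundary/2 + 1 = 832; answer 832
Part II: U1 = 832; c = -22; T(2) = 1*(44) + 2*(-22) = 0; iterating: T(2)=0, T(3)=88, T(4)=88, T(5)=264, T(6)=440, T(7)=968, T(8)=1848, T(9)=3784, T(10)=7480, T(11)=15048, T(12)=30008; answer 30008
Part III: U2 = 30008; r = -30; cross terms: (-30*-40 - -16*-18)=912, (-16*-29 - 26*-40)=1504, (26*-9 - 13*-29)=143, (13*25 - 20*-9)=505, (20*29 - -26*25)=1230, (-26*-18 - -30*29)=1338; twice the area = |5632| = 5632; area = 2816; answer 2816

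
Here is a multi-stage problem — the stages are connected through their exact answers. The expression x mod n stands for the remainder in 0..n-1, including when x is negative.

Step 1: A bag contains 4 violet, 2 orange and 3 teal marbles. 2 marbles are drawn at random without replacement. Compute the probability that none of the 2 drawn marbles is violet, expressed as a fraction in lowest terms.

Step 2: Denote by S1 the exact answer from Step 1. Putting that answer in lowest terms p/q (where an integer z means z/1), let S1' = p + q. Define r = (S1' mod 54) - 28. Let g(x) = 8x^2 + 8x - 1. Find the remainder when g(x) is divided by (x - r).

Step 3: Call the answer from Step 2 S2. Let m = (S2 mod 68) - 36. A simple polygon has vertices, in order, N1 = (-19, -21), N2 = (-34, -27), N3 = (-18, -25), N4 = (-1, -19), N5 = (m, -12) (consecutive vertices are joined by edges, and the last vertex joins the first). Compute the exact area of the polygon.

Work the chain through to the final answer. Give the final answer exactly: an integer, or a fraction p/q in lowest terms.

Step 1: total draws C(9,2) = 36; favorable C(5,2) = 10; P = 5/18; answer 5/18
Step 2: S1 = 5/18; threaded value p + q = 23; r = -5; remainder = value at the root: 8*(-5)^2 + 8*(-5)^1 - 1 = (200) + (-40) + (-1) = 159; answer 159
Step 3: S2 = 159; m = -13; cross terms: (-19*-27 - -34*-21)=-201, (-34*-25 - -18*-27)=364, (-18*-19 - -1*-25)=317, (-1*-12 - -13*-19)=-235, (-13*-21 - -19*-12)=45; twice the area = |290| = 290; area = 145; answer 145

145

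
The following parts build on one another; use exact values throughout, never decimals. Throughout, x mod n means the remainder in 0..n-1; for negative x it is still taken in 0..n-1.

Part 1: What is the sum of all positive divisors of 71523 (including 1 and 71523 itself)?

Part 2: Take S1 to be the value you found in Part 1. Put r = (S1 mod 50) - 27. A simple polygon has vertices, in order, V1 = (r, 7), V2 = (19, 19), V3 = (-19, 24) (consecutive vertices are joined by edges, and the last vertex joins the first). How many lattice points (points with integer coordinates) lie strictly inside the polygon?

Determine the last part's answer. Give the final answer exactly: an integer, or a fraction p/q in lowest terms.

306

Part 1: 71523 = 3^4 * 883; sigma = (1 + 3 + 9 + 27 + 81) * (1 + 883) = 121 * 884 = 106964; answer 106964
Part 2: S1 = 106964; r = -13; cross terms: (-13*19 - 19*7)=-380, (19*24 - -19*19)=817, (-19*7 - -13*24)=179; twice the area = |616| = 616; area = 308; boundary points = 4 + 1 + 1 = 6; strictly interior points = area - boundary/2 + 1 = 306; answer 306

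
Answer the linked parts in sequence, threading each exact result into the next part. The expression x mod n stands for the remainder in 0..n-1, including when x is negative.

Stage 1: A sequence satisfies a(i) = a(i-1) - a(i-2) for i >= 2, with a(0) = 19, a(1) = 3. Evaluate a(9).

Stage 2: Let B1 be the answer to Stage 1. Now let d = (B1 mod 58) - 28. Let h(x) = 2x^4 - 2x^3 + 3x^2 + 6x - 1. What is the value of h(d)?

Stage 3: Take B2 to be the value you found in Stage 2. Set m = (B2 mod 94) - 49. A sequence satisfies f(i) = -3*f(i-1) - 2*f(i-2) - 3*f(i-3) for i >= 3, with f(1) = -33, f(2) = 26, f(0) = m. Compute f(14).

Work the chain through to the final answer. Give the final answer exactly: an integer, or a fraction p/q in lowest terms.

Stage 1: a(2) = 1*(3) - 1*(19) = -16; iterating: a(2)=-16, a(3)=-19, a(4)=-3, a(5)=16, a(6)=19, a(7)=3, a(8)=-16, a(9)=-19; answer -19
Stage 2: B1 = -19; d = 11; 2*(11)^4 - 2*(11)^3 + 3*(11)^2 + 6*(11)^1 - 1 = (29282) + (-2662) + (363) + (66) + (-1) = 27048; answer 27048
Stage 3: B2 = 27048; m = 21; f(3) = -3*(26) - 2*(-33) - 3*(21) = -75; iterating: f(3)=-75, f(4)=272, f(5)=-744, f(6)=1913, f(7)=-5067, f(8)=13607, f(9)=-36426, f(10)=97265, f(11)=-259764, f(12)=694040, f(13)=-1854387, f(14)=4954373; answer 4954373

4954373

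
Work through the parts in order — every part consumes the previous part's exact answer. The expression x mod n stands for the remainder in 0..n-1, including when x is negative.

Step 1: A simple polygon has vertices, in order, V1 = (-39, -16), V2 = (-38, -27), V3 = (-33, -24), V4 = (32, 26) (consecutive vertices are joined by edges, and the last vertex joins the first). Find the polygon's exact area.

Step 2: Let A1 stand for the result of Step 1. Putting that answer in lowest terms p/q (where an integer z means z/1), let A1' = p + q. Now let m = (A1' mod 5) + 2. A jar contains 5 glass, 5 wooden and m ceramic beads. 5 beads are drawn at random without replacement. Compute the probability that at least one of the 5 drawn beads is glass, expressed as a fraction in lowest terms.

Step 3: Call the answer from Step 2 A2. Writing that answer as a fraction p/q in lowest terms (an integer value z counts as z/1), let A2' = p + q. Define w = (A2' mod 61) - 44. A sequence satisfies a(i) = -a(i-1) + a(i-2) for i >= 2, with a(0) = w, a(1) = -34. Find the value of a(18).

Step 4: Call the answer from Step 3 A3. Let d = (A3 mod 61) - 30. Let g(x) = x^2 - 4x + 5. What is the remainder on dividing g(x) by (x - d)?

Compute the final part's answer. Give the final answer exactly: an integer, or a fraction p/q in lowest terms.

226

Step 1: cross terms: (-39*-27 - -38*-16)=445, (-38*-24 - -33*-27)=21, (-33*26 - 32*-24)=-90, (32*-16 - -39*26)=502; twice the area = |878| = 878; area = 439; answer 439
Step 2: A1 = 439; threaded value p + q = 440; m = 2; total draws C(12,5) = 792; complement C(7,5) = 21; favorable 792 - 21 = 771; P = 257/264; answer 257/264
Step 3: A2 = 257/264; threaded value p + q = 521; w = -11; a(2) = -1*(-34) + 1*(-11) = 23; iterating: a(2)=23, a(3)=-57, a(4)=80, a(5)=-137, a(6)=217, a(7)=-354, a(8)=571, a(9)=-925, a(10)=1496, a(11)=-2421, a(12)=3917, a(13)=-6338, a(14)=10255, a(15)=-16593, a(16)=26848, a(17)=-43441, a(18)=70289; answer 70289
Step 4: A3 = 70289; d = -13; remainder = value at the root: 1*(-13)^2 - 4*(-13)^1 + 5 = (169) + (52) + (5) = 226; answer 226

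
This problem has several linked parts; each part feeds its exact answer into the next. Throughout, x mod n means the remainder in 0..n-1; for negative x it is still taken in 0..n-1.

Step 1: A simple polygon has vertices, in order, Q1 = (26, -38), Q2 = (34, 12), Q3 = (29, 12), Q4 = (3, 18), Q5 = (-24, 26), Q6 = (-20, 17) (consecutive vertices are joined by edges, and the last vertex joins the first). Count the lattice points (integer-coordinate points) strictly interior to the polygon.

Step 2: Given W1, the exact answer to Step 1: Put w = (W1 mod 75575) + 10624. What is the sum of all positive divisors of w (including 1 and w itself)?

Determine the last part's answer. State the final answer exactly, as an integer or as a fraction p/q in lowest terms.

21294

Step 1: cross terms: (26*12 - 34*-38)=1604, (34*12 - 29*12)=60, (29*18 - 3*12)=486, (3*26 - -24*18)=510, (-24*17 - -20*26)=112, (-20*-38 - 26*17)=318; twice the area = |3090| = 3090; area = 1545; boundary points = 2 + 5 + 2 + 1 + 1 + 1 = 12; strictly interior points = area - boundary/2 + 1 = 1540; answer 1540
Step 2: W1 = 1540; w = 12164; 12164 = 2^2 * 3041; sigma = (1 + 2 + 4) * (1 + 3041) = 7 * 3042 = 21294; answer 21294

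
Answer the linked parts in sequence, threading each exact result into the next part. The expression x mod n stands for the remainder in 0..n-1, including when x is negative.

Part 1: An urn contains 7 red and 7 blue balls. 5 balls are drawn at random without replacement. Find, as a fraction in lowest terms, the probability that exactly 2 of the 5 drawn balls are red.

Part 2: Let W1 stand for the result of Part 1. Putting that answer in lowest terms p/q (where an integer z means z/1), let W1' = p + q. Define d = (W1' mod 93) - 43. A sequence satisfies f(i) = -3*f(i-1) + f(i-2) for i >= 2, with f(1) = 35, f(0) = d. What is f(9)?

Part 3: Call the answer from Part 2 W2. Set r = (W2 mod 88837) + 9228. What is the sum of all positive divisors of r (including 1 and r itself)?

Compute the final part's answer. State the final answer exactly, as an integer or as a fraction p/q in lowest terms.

42714

Part 1: total draws C(14,5) = 2002; favorable C(7,2)*C(7,3) = 735; P = 105/286; answer 105/286
Part 2: W1 = 105/286; threaded value p + q = 391; d = -24; f(2) = -3*(35) + 1*(-24) = -129; iterating: f(2)=-129, f(3)=422, f(4)=-1395, f(5)=4607, f(6)=-15216, f(7)=50255, f(8)=-165981, f(9)=548198; answer 548198
Part 3: W2 = 548198; r = 24404; 24404 = 2^2 * 6101; sigma = (1 + 2 + 4) * (1 + 6101) = 7 * 6102 = 42714; answer 42714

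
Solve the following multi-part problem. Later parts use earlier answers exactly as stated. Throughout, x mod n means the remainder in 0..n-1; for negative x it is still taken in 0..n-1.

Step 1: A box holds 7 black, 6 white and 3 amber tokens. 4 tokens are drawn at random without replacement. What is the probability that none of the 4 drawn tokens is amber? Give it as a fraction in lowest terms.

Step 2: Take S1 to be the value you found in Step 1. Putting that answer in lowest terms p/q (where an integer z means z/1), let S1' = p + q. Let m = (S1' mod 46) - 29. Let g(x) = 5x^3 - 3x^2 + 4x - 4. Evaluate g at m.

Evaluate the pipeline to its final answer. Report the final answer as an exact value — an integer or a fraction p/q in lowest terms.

4736

Step 1: total draws C(16,4) = 1820; favorable C(13,4) = 715; P = 11/28; answer 11/28
Step 2: S1 = 11/28; threaded value p + q = 39; m = 10; 5*(10)^3 - 3*(10)^2 + 4*(10)^1 - 4 = (5000) + (-300) + (40) + (-4) = 4736; answer 4736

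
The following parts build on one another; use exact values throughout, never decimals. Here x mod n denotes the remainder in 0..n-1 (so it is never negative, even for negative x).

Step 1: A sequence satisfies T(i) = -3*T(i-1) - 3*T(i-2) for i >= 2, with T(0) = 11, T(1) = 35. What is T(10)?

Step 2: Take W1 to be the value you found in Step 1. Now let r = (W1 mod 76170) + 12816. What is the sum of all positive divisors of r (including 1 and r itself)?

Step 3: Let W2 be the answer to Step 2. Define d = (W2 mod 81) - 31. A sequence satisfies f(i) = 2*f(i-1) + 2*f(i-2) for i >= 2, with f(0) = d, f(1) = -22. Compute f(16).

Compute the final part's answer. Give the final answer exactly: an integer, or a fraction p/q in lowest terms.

-8250880

Step 1: T(2) = -3*(35) - 3*(11) = -138; iterating: T(2)=-138, T(3)=309, T(4)=-513, T(5)=612, T(6)=-297, T(7)=-945, T(8)=3726, T(9)=-8343, T(10)=13851; answer 13851
Step 2: W1 = 13851; r = 26667; 26667 = 3^2 * 2963; sigma = (1 + 3 + 9) * (1 + 2963) = 13 * 2964 = 38532; answer 38532
Step 3: W2 = 38532; d = 26; f(2) = 2*(-22) + 2*(26) = 8; iterating: f(2)=8, f(3)=-28, f(4)=-40, f(5)=-136, f(6)=-352, f(7)=-976, f(8)=-2656, f(9)=-7264, f(10)=-19840, f(11)=-54208, f(12)=-148096, f(13)=-404608, f(14)=-1105408, f(15)=-3020032, f(16)=-8250880; answer -8250880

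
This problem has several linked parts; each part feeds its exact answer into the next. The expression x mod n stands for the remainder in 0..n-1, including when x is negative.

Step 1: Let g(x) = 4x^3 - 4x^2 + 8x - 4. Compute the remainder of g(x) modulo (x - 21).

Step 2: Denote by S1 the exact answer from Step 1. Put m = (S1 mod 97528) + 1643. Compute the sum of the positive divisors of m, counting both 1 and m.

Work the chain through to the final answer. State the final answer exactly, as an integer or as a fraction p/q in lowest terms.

Step 1: remainder = value at the root: 4*(21)^3 - 4*(21)^2 + 8*(21)^1 - 4 = (37044) + (-1764) + (168) + (-4) = 35444; answer 35444
Step 2: S1 = 35444; m = 37087; 37087 is prime, so its only divisors are 1 and 37087; sigma = 1 + 37087 = 37088; answer 37088

37088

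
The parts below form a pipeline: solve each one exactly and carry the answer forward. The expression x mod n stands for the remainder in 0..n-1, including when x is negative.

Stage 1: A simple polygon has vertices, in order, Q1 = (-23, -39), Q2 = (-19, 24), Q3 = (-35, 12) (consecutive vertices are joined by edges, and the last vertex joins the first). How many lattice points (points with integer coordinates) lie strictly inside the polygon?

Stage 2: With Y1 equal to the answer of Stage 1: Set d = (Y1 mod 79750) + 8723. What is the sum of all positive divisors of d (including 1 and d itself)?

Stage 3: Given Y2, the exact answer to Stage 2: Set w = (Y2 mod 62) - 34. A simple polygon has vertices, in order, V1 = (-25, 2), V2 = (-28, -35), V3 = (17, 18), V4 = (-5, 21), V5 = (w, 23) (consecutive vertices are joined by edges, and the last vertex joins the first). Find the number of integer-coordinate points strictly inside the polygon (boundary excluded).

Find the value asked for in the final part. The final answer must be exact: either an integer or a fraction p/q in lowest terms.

Stage 1: cross terms: (-23*24 - -19*-39)=-1293, (-19*12 - -35*24)=612, (-35*-39 - -23*12)=1641; twice the area = |960| = 960; area = 480; boundary points = 1 + 4 + 3 = 8; strictly interior points = area - boundary/2 + 1 = 477; answer 477
Stage 2: Y1 = 477; d = 9200; 9200 = 2^4 * 5^2 * 23; sigma = (1 + 2 + 4 + 8 + 16) * (1 + 5 + 25) * (1 + 23) = 31 * 31 * 24 = 23064; answer 23064
Stage 3: Y2 = 23064; w = -34; cross terms: (-25*-35 - -28*2)=931, (-28*18 - 17*-35)=91, (17*21 - -5*18)=447, (-5*23 - -34*21)=599, (-34*2 - -25*23)=507; twice the area = |2575| = 2575; area = 2575/2; boundary points = 1 + 1 + 1 + 1 + 3 = 7; strictly interior points = area - boundary/2 + 1 = 1285; answer 1285

1285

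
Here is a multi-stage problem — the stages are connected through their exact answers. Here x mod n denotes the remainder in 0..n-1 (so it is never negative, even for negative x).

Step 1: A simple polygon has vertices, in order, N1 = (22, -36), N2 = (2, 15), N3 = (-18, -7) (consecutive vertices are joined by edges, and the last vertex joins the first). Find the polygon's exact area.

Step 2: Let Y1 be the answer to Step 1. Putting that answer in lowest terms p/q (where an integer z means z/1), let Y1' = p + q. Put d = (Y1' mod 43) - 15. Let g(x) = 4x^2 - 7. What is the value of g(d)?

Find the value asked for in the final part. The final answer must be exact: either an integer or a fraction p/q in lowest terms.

Step 1: cross terms: (22*15 - 2*-36)=402, (2*-7 - -18*15)=256, (-18*-36 - 22*-7)=802; twice the area = |1460| = 1460; area = 730; answer 730
Step 2: Y1 = 730; threaded value p + q = 731; d = -15; 4*(-15)^2 - 7 = (900) + (-7) = 893; answer 893

893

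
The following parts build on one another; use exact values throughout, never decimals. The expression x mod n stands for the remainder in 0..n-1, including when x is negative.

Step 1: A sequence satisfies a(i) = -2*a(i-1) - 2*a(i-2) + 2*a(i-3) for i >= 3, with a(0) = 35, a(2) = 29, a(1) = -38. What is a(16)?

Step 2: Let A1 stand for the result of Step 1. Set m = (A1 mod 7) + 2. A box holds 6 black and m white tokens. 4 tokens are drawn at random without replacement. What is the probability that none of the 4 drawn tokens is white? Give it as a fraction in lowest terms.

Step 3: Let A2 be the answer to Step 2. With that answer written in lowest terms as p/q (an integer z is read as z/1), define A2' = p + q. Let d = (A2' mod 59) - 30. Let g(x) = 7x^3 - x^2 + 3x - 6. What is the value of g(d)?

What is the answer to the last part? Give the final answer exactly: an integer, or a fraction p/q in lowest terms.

Step 1: a(3) = -2*(29) - 2*(-38) + 2*(35) = 88; iterating: a(3)=88, a(4)=-310, a(5)=502, a(6)=-208, a(7)=-1208, a(8)=3836, a(9)=-5672, a(10)=1256, a(11)=16504, a(12)=-46864, a(13)=63232, a(14)=272, a(15)=-220736, a(16)=567392; answer 567392
Step 2: A1 = 567392; m = 2; total draws C(8,4) = 70; favorable C(6,4) = 15; P = 3/14; answer 3/14
Step 3: A2 = 3/14; threaded value p + q = 17; d = -13; 7*(-13)^3 - 1*(-13)^2 + 3*(-13)^1 - 6 = (-15379) + (-169) + (-39) + (-6) = -15593; answer -15593

-15593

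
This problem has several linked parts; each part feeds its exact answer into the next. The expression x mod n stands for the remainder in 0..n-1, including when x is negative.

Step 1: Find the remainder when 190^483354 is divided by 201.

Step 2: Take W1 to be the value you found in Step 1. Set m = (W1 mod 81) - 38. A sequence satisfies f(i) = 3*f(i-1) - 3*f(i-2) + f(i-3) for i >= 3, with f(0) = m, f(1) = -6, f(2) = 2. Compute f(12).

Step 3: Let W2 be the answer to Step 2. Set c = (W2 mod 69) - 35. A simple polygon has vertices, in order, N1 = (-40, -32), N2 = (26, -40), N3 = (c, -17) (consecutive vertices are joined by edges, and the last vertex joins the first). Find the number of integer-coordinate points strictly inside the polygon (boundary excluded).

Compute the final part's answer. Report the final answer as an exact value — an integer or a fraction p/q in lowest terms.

Step 1: squarings mod 201: 190^1=190, 190^2=121, 190^4=169, 190^8=19, 190^16=160, 190^32=73, 190^64=103, 190^128=157, 190^256=127, 190^512=49, 190^1024=190, 190^2048=121, 190^4096=169, 190^8192=19, 190^16384=160, 190^32768=73, 190^65536=103, 190^131072=157, 190^262144=127; 190^483354 = 190^2 * 190^8 * 190^16 * 190^8192 * 190^16384 * 190^65536 * 190^131072 * 190^262144 = 76 (mod 201); answer 76
Step 2: W1 = 76; m = 38; f(3) = 3*(2) - 3*(-6) + 1*(38) = 62; iterating: f(3)=62, f(4)=174, f(5)=338, f(6)=554, f(7)=822, f(8)=1142, f(9)=1514, f(10)=1938, f(11)=2414, f(12)=2942; answer 2942
Step 3: W2 = 2942; c = 9; cross terms: (-40*-40 - 26*-32)=2432, (26*-17 - 9*-40)=-82, (9*-32 - -40*-17)=-968; twice the area = |1382| = 1382; area = 691; boundary points = 2 + 1 + 1 = 4; strictly interior points = area - boundary/2 + 1 = 690; answer 690

690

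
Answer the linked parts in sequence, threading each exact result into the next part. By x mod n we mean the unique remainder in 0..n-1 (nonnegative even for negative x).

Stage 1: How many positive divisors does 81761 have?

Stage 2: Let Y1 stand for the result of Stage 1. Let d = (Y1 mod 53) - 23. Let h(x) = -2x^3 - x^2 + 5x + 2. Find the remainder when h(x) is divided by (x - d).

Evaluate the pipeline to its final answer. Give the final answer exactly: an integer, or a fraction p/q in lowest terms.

17978

Stage 1: 81761 is prime, so its only divisors are 1 and 81761; count = 2; answer 2
Stage 2: Y1 = 2; d = -21; remainder = value at the root: -2*(-21)^3 - 1*(-21)^2 + 5*(-21)^1 + 2 = (18522) + (-441) + (-105) + (2) = 17978; answer 17978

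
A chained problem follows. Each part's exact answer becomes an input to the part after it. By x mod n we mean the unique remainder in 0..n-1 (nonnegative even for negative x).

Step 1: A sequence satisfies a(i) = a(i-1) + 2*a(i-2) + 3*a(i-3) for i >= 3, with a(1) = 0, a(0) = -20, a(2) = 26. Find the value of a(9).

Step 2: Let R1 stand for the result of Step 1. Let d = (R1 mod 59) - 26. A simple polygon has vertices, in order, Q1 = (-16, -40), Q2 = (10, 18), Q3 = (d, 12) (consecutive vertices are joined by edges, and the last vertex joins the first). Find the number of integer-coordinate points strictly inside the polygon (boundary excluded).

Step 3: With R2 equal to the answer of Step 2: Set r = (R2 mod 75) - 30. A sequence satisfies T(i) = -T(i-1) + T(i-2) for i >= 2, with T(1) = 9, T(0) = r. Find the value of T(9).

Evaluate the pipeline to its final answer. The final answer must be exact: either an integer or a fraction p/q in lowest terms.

-345

Step 1: a(3) = 1*(26) + 2*(0) + 3*(-20) = -34; iterating: a(3)=-34, a(4)=18, a(5)=28, a(6)=-38, a(7)=72, a(8)=80, a(9)=110; answer 110
Step 2: R1 = 110; d = 25; cross terms: (-16*18 - 10*-40)=112, (10*12 - 25*18)=-330, (25*-40 - -16*12)=-808; twice the area = |-1026| = 1026; area = 513; boundary points = 2 + 3 + 1 = 6; strictly interior points = area - boundary/2 + 1 = 511; answer 511
Step 3: R2 = 511; r = 31; T(2) = -1*(9) + 1*(31) = 22; iterating: T(2)=22, T(3)=-13, T(4)=35, T(5)=-48, T(6)=83, T(7)=-131, T(8)=214, T(9)=-345; answer -345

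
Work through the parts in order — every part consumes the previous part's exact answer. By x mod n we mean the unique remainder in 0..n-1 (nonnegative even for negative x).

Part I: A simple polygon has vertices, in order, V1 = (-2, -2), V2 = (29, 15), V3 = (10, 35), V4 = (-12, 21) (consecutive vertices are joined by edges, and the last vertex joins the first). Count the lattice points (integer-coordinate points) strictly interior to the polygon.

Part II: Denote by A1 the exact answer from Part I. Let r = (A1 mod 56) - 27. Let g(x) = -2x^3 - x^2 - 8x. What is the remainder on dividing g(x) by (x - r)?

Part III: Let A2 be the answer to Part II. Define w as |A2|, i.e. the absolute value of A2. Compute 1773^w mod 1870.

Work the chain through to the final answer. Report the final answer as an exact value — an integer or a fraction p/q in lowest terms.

1721

Part I: cross terms: (-2*15 - 29*-2)=28, (29*35 - 10*15)=865, (10*21 - -12*35)=630, (-12*-2 - -2*21)=66; twice the area = |1589| = 1589; area = 1589/2; boundary points = 1 + 1 + 2 + 1 = 5; strictly interior points = area - boundary/2 + 1 = 793; answer 793
Part II: A1 = 793; r = -18; remainder = value at the root: -2*(-18)^3 - 1*(-18)^2 - 8*(-18)^1 = (11664) + (-324) + (144) = 11484; answer 11484
Part III: A2 = 11484; w = 11484; squarings mod 1870: 1773^1=1773, 1773^2=59, 1773^4=1611, 1773^8=1631, 1773^16=1021, 1773^32=851, 1773^64=511, 1773^128=1191, 1773^256=1021, 1773^512=851, 1773^1024=511, 1773^2048=1191, 1773^4096=1021, 1773^8192=851; 1773^11484 = 1773^4 * 1773^8 * 1773^16 * 1773^64 * 1773^128 * 1773^1024 * 1773^2048 * 1773^8192 = 1721 (mod 1870); answer 1721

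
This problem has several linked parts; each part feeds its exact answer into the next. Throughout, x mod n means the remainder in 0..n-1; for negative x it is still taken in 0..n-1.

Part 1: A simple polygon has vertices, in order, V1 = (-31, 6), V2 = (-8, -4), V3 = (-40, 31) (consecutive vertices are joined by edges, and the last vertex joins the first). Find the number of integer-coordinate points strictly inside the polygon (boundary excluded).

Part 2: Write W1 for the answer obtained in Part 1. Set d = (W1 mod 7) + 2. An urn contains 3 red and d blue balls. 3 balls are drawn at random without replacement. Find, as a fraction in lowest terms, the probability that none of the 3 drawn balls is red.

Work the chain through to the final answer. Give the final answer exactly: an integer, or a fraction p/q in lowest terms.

Part 1: cross terms: (-31*-4 - -8*6)=172, (-8*31 - -40*-4)=-408, (-40*6 - -31*31)=721; twice the area = |485| = 485; area = 485/2; boundary points = 1 + 1 + 1 = 3; strictly interior points = area - boundary/2 + 1 = 242; answer 242
Part 2: W1 = 242; d = 6; total draws C(9,3) = 84; favorable C(6,3) = 20; P = 5/21; answer 5/21

5/21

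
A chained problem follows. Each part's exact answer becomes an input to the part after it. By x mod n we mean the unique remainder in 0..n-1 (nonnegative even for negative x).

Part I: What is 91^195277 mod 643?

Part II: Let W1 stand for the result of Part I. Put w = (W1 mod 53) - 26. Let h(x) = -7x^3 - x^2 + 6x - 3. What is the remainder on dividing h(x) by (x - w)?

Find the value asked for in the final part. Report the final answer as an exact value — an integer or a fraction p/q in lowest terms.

Part I: squarings mod 643: 91^1=91, 91^2=565, 91^4=297, 91^8=118, 91^16=421, 91^32=416, 91^64=89, 91^128=205, 91^256=230, 91^512=174, 91^1024=55, 91^2048=453, 91^4096=92, 91^8192=105, 91^16384=94, 91^32768=477, 91^65536=550, 91^131072=290; 91^195277 = 91^1 * 91^4 * 91^8 * 91^64 * 91^128 * 91^512 * 91^2048 * 91^4096 * 91^8192 * 91^16384 * 91^32768 * 91^131072 = 303 (mod 643); answer 303
Part II: W1 = 303; w = 12; remainder = value at the root: -7*(12)^3 - 1*(12)^2 + 6*(12)^1 - 3 = (-12096) + (-144) + (72) + (-3) = -12171; answer -12171

-12171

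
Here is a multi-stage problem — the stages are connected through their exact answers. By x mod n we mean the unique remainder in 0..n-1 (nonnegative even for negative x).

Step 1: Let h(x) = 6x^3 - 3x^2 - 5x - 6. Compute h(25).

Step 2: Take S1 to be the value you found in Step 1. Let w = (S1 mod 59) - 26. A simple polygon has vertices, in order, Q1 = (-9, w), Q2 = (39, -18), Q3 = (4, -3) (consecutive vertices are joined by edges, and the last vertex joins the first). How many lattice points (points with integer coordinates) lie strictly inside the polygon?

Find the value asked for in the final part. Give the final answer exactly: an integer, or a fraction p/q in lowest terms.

512

Step 1: 6*(25)^3 - 3*(25)^2 - 5*(25)^1 - 6 = (93750) + (-1875) + (-125) + (-6) = 91744; answer 91744
Step 2: S1 = 91744; w = 32; cross terms: (-9*-18 - 39*32)=-1086, (39*-3 - 4*-18)=-45, (4*32 - -9*-3)=101; twice the area = |-1030| = 1030; area = 515; boundary points = 2 + 5 + 1 = 8; strictly interior points = area - boundary/2 + 1 = 512; answer 512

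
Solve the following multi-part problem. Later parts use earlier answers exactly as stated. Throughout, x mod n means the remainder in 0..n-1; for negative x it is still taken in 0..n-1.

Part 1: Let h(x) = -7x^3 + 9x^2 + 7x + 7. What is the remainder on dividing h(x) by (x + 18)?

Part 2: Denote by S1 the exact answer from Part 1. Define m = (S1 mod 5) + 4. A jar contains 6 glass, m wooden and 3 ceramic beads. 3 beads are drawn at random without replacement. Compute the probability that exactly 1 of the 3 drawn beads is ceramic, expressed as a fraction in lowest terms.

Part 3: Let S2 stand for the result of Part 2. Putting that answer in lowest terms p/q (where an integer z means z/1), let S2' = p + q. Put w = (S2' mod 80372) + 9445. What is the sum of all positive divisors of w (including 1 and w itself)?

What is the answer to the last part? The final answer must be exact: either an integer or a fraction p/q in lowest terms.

14964

Part 1: remainder = value at the root: -7*(-18)^3 + 9*(-18)^2 + 7*(-18)^1 + 7 = (40824) + (2916) + (-126) + (7) = 43621; answer 43621
Part 2: S1 = 43621; m = 5; total draws C(14,3) = 364; favorable C(3,1)*C(11,2) = 165; P = 165/364; answer 165/364
Part 3: S2 = 165/364; threaded value p + q = 529; w = 9974; 9974 = 2 * 4987; sigma = (1 + 2) * (1 + 4987) = 3 * 4988 = 14964; answer 14964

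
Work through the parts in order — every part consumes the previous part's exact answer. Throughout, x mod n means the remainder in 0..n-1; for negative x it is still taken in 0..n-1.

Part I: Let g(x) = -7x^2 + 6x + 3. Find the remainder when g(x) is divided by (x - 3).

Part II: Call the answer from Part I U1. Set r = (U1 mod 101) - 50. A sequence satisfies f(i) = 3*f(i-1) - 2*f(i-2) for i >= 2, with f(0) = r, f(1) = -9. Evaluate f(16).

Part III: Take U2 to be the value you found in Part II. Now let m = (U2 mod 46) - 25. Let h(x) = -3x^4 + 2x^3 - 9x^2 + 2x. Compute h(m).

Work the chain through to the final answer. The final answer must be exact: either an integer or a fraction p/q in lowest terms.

Part I: remainder = value at the root: -7*(3)^2 + 6*(3)^1 + 3 = (-63) + (18) + (3) = -42; answer -42
Part II: U1 = -42; r = 9; f(2) = 3*(-9) - 2*(9) = -45; iterating: f(2)=-45, f(3)=-117, f(4)=-261, f(5)=-549, f(6)=-1125, f(7)=-2277, f(8)=-4581, f(9)=-9189, f(10)=-18405, f(11)=-36837, f(12)=-73701, f(13)=-147429, f(14)=-294885, f(15)=-589797, f(16)=-1179621; answer -1179621
Part III: U2 = -1179621; m = -22; -3*(-22)^4 + 2*(-22)^3 - 9*(-22)^2 + 2*(-22)^1 = (-702768) + (-21296) + (-4356) + (-44) = -728464; answer -728464

-728464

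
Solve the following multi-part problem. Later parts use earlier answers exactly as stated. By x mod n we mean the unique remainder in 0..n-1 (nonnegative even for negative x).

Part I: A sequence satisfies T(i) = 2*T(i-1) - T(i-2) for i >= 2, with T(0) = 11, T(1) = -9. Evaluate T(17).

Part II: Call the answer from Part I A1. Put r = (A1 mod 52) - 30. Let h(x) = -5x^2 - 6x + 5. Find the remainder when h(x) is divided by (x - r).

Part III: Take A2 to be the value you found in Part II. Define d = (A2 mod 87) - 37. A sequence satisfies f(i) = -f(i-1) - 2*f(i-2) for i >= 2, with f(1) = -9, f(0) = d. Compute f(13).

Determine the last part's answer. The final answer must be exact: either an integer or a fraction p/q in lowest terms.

Part I: T(2) = 2*(-9) - 1*(11) = -29; iterating: T(2)=-29, T(3)=-49, T(4)=-69, T(5)=-89, T(6)=-109, T(7)=-129, T(8)=-149, T(9)=-169, T(10)=-189, T(11)=-209, T(12)=-229, T(13)=-249, T(14)=-269, T(15)=-289, T(16)=-309, T(17)=-329; answer -329
Part II: A1 = -329; r = 5; remainder = value at the root: -5*(5)^2 - 6*(5)^1 + 5 = (-125) + (-30) + (5) = -150; answer -150
Part III: A2 = -150; d = -13; f(2) = -1*(-9) - 2*(-13) = 35; iterating: f(2)=35, f(3)=-17, f(4)=-53, f(5)=87, f(6)=19, f(7)=-193, f(8)=155, f(9)=231, f(10)=-541, f(11)=79, f(12)=1003, f(13)=-1161; answer -1161

-1161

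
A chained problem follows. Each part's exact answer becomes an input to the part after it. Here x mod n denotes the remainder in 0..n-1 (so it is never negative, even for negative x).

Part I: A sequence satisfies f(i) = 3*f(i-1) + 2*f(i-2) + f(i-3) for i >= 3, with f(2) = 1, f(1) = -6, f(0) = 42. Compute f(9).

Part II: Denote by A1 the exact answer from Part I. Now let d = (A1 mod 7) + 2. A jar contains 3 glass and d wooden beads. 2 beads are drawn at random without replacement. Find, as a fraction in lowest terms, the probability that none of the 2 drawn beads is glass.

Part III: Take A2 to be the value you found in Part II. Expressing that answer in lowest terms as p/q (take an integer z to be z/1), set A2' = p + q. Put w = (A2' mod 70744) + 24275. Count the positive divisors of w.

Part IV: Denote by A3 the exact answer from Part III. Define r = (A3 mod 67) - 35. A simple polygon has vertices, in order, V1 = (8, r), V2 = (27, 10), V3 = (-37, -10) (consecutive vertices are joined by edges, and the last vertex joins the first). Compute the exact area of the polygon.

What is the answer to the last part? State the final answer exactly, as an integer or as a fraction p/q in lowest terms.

Part I: f(3) = 3*(1) + 2*(-6) + 1*(42) = 33; iterating: f(3)=33, f(4)=95, f(5)=352, f(6)=1279, f(7)=4636, f(8)=16818, f(9)=61005; answer 61005
Part II: A1 = 61005; d = 2; total draws C(5,2) = 10; favorable C(2,2) = 1; P = 1/10; answer 1/10
Part III: A2 = 1/10; threaded value p + q = 11; w = 24286; 24286 = 2 * 12143; number of divisors = (1+1) * (1+1) = 4; answer 4
Part IV: A3 = 4; r = -31; cross terms: (8*10 - 27*-31)=917, (27*-10 - -37*10)=100, (-37*-31 - 8*-10)=1227; twice the area = |2244| = 2244; area = 1122; answer 1122

1122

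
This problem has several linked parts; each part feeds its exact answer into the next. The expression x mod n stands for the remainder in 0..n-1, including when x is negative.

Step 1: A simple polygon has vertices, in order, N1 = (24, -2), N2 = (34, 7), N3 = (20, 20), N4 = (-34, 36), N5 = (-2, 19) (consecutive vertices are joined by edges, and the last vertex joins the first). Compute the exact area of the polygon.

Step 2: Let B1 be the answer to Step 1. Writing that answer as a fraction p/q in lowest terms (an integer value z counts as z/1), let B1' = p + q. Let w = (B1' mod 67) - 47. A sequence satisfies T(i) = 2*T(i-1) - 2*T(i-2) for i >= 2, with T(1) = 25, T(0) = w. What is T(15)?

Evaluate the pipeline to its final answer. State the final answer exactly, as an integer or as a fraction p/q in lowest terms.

-4992

Step 1: cross terms: (24*7 - 34*-2)=236, (34*20 - 20*7)=540, (20*36 - -34*20)=1400, (-34*19 - -2*36)=-574, (-2*-2 - 24*19)=-452; twice the area = |1150| = 1150; area = 575; answer 575
Step 2: B1 = 575; threaded value p + q = 576; w = -7; T(2) = 2*(25) - 2*(-7) = 64; iterating: T(2)=64, T(3)=78, T(4)=28, T(5)=-100, T(6)=-256, T(7)=-312, T(8)=-112, T(9)=400, T(10)=1024, T(11)=1248, T(12)=448, T(13)=-1600, T(14)=-4096, T(15)=-4992; answer -4992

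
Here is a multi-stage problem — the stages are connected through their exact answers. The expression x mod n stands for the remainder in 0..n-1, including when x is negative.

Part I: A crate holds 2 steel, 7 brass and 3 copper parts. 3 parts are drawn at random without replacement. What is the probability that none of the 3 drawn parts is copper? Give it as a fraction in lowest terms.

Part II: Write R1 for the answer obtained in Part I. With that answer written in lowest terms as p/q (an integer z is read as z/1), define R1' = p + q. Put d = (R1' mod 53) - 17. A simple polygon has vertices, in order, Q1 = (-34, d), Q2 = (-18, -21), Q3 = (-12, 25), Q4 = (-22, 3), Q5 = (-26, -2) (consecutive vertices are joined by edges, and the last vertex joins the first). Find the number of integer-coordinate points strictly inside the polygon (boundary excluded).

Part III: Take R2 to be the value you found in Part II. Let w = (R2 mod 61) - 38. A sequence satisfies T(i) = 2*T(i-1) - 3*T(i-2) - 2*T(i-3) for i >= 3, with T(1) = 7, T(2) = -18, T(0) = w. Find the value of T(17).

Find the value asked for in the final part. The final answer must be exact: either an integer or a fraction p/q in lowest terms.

-183217

Part I: total draws C(12,3) = 220; favorable C(9,3) = 84; P = 21/55; answer 21/55
Part II: R1 = 21/55; threaded value p + q = 76; d = 6; cross terms: (-34*-21 - -18*6)=822, (-18*25 - -12*-21)=-702, (-12*3 - -22*25)=514, (-22*-2 - -26*3)=122, (-26*6 - -34*-2)=-224; twice the area = |532| = 532; area = 266; boundary points = 1 + 2 + 2 + 1 + 8 = 14; strictly interior points = area - boundary/2 + 1 = 260; answer 260
Part III: R2 = 260; w = -22; T(3) = 2*(-18) - 3*(7) - 2*(-22) = -13; iterating: T(3)=-13, T(4)=14, T(5)=103, T(6)=190, T(7)=43, T(8)=-690, T(9)=-1889, T(10)=-1794, T(11)=3459, T(12)=16078, T(13)=25367, T(14)=-4418, T(15)=-117093, T(16)=-271666, T(17)=-183217; answer -183217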